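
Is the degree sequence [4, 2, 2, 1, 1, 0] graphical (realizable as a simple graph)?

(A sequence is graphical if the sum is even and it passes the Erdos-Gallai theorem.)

Sum of degrees = 10. Sum is even and passes Erdos-Gallai. The sequence IS graphical.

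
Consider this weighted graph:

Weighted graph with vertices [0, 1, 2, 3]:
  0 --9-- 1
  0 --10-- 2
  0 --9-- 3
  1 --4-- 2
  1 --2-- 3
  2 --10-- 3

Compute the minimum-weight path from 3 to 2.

Using Dijkstra's algorithm from vertex 3:
Shortest path: 3 -> 1 -> 2
Total weight: 2 + 4 = 6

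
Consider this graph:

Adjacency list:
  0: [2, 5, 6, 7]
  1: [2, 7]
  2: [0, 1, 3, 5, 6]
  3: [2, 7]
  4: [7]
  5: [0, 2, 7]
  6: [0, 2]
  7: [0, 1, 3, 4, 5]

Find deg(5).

Vertex 5 has neighbors [0, 2, 7], so deg(5) = 3.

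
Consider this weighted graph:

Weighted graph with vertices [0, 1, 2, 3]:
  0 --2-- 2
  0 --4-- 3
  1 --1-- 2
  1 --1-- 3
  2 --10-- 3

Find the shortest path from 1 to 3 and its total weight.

Using Dijkstra's algorithm from vertex 1:
Shortest path: 1 -> 3
Total weight: 1 = 1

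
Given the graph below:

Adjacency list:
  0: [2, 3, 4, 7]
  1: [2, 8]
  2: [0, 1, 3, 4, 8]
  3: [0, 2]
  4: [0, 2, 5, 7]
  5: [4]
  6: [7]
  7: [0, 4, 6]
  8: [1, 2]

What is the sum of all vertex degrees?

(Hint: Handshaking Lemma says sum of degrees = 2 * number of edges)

Count edges: 12 edges.
By Handshaking Lemma: sum of degrees = 2 * 12 = 24.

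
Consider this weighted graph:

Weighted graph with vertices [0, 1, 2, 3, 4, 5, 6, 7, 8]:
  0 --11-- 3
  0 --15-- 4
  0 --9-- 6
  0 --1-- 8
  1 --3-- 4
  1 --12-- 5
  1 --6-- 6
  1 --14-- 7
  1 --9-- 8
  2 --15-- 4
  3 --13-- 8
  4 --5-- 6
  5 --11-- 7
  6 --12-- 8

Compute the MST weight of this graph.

Applying Kruskal's algorithm (sort edges by weight, add if no cycle):
  Add (0,8) w=1
  Add (1,4) w=3
  Add (4,6) w=5
  Skip (1,6) w=6 (creates cycle)
  Add (0,6) w=9
  Skip (1,8) w=9 (creates cycle)
  Add (0,3) w=11
  Add (5,7) w=11
  Add (1,5) w=12
  Skip (6,8) w=12 (creates cycle)
  Skip (3,8) w=13 (creates cycle)
  Skip (1,7) w=14 (creates cycle)
  Skip (0,4) w=15 (creates cycle)
  Add (2,4) w=15
MST weight = 67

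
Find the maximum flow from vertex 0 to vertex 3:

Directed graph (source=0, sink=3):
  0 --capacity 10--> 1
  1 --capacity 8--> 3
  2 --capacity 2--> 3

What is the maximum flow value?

Computing max flow:
  Flow on (0->1): 8/10
  Flow on (1->3): 8/8
Maximum flow = 8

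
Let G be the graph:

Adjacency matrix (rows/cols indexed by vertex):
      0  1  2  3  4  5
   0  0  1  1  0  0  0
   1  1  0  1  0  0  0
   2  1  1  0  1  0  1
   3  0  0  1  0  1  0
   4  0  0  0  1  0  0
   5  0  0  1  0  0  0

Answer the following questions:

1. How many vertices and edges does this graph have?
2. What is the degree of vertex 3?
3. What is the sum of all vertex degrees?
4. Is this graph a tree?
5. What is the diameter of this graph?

Count: 6 vertices, 6 edges.
Vertex 3 has neighbors [2, 4], degree = 2.
Handshaking lemma: 2 * 6 = 12.
A tree on 6 vertices has 5 edges. This graph has 6 edges (1 extra). Not a tree.
Diameter (longest shortest path) = 3.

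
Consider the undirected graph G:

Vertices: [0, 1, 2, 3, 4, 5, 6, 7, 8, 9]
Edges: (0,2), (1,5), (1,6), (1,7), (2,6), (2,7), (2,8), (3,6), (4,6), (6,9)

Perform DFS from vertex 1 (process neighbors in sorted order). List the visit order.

DFS from vertex 1 (neighbors processed in ascending order):
Visit order: 1, 5, 6, 2, 0, 7, 8, 3, 4, 9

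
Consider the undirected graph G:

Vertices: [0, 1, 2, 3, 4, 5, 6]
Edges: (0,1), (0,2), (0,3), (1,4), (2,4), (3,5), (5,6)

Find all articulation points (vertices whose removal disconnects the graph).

An articulation point is a vertex whose removal disconnects the graph.
Articulation points: [0, 3, 5]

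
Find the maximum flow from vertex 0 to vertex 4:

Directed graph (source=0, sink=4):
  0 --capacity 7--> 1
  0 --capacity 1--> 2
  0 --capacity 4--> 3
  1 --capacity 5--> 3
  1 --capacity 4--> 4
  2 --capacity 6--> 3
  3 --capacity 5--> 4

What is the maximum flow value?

Computing max flow:
  Flow on (0->1): 4/7
  Flow on (0->2): 1/1
  Flow on (0->3): 4/4
  Flow on (1->4): 4/4
  Flow on (2->3): 1/6
  Flow on (3->4): 5/5
Maximum flow = 9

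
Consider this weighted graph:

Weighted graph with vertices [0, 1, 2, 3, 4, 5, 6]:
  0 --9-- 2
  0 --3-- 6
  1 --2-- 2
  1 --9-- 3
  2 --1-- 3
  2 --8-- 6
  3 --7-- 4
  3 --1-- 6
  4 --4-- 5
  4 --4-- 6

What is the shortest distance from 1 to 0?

Using Dijkstra's algorithm from vertex 1:
Shortest path: 1 -> 2 -> 3 -> 6 -> 0
Total weight: 2 + 1 + 1 + 3 = 7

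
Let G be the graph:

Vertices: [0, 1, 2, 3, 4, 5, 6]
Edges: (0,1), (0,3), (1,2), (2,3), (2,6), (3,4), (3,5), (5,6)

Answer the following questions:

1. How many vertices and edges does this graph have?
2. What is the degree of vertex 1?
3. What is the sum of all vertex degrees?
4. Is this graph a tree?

Count: 7 vertices, 8 edges.
Vertex 1 has neighbors [0, 2], degree = 2.
Handshaking lemma: 2 * 8 = 16.
A tree on 7 vertices has 6 edges. This graph has 8 edges (2 extra). Not a tree.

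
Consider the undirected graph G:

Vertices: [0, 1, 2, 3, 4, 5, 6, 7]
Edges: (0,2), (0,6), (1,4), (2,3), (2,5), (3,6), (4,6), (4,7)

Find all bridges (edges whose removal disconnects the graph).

A bridge is an edge whose removal increases the number of connected components.
Bridges found: (1,4), (2,5), (4,6), (4,7)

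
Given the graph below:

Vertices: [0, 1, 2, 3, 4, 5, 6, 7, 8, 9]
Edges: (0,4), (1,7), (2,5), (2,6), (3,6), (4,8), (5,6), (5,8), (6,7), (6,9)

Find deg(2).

Vertex 2 has neighbors [5, 6], so deg(2) = 2.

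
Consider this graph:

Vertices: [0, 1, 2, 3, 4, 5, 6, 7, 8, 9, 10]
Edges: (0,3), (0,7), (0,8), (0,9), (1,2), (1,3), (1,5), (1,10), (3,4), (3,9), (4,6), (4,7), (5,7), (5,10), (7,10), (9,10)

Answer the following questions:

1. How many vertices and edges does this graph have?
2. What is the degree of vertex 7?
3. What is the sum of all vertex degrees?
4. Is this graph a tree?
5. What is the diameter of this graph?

Count: 11 vertices, 16 edges.
Vertex 7 has neighbors [0, 4, 5, 10], degree = 4.
Handshaking lemma: 2 * 16 = 32.
A tree on 11 vertices has 10 edges. This graph has 16 edges (6 extra). Not a tree.
Diameter (longest shortest path) = 4.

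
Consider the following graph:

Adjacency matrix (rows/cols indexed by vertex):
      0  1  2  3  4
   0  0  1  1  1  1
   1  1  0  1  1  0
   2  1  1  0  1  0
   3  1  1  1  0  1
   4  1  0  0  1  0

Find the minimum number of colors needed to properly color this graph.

The graph has a maximum clique of size 4 (lower bound on chromatic number).
A valid 4-coloring: {0: 0, 1: 2, 2: 3, 3: 1, 4: 2}.
Chromatic number = 4.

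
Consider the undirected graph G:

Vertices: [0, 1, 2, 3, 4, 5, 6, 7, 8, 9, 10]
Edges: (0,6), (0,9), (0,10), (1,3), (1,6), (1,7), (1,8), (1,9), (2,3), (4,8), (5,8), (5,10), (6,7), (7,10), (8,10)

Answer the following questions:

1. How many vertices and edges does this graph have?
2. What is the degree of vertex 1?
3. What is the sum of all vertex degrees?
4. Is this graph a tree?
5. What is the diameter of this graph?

Count: 11 vertices, 15 edges.
Vertex 1 has neighbors [3, 6, 7, 8, 9], degree = 5.
Handshaking lemma: 2 * 15 = 30.
A tree on 11 vertices has 10 edges. This graph has 15 edges (5 extra). Not a tree.
Diameter (longest shortest path) = 4.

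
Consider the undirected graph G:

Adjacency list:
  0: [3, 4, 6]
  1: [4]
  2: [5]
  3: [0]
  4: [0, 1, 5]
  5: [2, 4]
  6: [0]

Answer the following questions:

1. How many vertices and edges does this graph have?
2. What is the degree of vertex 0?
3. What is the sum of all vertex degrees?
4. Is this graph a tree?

Count: 7 vertices, 6 edges.
Vertex 0 has neighbors [3, 4, 6], degree = 3.
Handshaking lemma: 2 * 6 = 12.
A graph is a tree iff it is connected and has exactly n-1 edges. This graph is connected (all 7 vertices in one component) and has 7-1 = 6 edges. It is a tree.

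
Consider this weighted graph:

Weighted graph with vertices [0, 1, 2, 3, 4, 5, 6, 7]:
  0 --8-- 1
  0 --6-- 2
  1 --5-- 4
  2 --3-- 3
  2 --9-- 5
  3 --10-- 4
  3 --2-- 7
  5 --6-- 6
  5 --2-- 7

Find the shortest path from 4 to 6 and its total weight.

Using Dijkstra's algorithm from vertex 4:
Shortest path: 4 -> 3 -> 7 -> 5 -> 6
Total weight: 10 + 2 + 2 + 6 = 20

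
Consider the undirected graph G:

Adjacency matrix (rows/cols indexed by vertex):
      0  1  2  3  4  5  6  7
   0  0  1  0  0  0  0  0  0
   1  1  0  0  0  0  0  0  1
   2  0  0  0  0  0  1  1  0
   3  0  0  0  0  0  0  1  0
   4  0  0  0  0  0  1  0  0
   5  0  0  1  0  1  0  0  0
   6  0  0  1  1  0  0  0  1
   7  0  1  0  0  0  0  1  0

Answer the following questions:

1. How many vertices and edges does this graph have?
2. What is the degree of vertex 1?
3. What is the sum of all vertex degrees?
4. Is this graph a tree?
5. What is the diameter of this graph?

Count: 8 vertices, 7 edges.
Vertex 1 has neighbors [0, 7], degree = 2.
Handshaking lemma: 2 * 7 = 14.
A graph is a tree iff it is connected and has exactly n-1 edges. This graph is connected (all 8 vertices in one component) and has 8-1 = 7 edges. It is a tree.
Diameter (longest shortest path) = 6.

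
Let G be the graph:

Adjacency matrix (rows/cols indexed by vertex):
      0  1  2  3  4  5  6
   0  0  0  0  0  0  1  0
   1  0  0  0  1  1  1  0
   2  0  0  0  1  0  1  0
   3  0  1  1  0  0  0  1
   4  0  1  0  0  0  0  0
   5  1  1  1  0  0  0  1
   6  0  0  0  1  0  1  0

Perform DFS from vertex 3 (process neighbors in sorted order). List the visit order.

DFS from vertex 3 (neighbors processed in ascending order):
Visit order: 3, 1, 4, 5, 0, 2, 6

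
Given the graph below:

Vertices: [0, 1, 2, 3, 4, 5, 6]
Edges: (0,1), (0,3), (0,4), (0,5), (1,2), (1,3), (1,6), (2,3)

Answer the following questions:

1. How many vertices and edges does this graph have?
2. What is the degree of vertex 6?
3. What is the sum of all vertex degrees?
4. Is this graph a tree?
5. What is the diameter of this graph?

Count: 7 vertices, 8 edges.
Vertex 6 has neighbors [1], degree = 1.
Handshaking lemma: 2 * 8 = 16.
A tree on 7 vertices has 6 edges. This graph has 8 edges (2 extra). Not a tree.
Diameter (longest shortest path) = 3.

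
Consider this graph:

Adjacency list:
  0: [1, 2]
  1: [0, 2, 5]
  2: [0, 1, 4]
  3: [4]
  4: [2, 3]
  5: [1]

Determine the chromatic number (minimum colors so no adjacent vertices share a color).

The graph has a maximum clique of size 3 (lower bound on chromatic number).
A valid 3-coloring: {0: 2, 1: 0, 2: 1, 3: 1, 4: 0, 5: 1}.
Chromatic number = 3.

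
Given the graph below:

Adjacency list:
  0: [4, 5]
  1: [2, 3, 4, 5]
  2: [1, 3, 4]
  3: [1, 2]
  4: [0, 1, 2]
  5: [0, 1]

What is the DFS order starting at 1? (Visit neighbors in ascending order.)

DFS from vertex 1 (neighbors processed in ascending order):
Visit order: 1, 2, 3, 4, 0, 5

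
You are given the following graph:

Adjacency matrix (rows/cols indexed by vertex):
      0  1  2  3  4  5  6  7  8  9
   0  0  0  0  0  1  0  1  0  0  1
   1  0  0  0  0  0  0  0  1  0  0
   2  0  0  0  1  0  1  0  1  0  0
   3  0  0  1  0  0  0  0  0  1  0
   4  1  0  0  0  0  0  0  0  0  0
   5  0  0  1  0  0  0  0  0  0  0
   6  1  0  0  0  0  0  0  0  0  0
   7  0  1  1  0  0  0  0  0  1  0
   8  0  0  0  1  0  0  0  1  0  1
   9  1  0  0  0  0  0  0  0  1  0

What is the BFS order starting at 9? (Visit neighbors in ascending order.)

BFS from vertex 9 (neighbors processed in ascending order):
Visit order: 9, 0, 8, 4, 6, 3, 7, 2, 1, 5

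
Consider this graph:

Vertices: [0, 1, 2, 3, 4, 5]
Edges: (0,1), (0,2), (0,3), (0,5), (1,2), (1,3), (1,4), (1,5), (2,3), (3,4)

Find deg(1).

Vertex 1 has neighbors [0, 2, 3, 4, 5], so deg(1) = 5.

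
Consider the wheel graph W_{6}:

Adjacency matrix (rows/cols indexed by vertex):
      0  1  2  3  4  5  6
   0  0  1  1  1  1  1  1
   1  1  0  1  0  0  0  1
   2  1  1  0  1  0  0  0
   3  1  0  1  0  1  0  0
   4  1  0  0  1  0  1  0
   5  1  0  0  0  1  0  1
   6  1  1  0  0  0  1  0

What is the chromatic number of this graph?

W_{6} = C_{6} plus a hub adjacent to every cycle vertex.
The outer cycle needs 2 colors (even cycle); the hub is adjacent to all of them so needs a fresh color.
Chromatic number = 2 + 1 = 3.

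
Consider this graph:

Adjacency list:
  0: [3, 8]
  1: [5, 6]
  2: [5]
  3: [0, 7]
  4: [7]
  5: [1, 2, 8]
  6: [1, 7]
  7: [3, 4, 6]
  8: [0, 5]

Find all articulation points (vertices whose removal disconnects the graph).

An articulation point is a vertex whose removal disconnects the graph.
Articulation points: [5, 7]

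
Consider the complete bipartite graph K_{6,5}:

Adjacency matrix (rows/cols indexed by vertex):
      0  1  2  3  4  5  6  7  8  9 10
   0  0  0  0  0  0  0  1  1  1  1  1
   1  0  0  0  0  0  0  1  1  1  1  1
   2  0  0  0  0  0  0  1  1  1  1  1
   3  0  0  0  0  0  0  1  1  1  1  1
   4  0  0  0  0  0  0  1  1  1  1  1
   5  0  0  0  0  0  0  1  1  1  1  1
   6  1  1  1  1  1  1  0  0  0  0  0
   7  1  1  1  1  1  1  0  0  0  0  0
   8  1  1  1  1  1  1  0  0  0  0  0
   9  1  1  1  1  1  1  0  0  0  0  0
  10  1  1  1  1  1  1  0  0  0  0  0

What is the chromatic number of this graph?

K_{6,5} is bipartite: vertices split into two independent sets of size 6 and 5.
Color one set 0, the other 1. No adjacent vertices share a color.
Chromatic number = 2.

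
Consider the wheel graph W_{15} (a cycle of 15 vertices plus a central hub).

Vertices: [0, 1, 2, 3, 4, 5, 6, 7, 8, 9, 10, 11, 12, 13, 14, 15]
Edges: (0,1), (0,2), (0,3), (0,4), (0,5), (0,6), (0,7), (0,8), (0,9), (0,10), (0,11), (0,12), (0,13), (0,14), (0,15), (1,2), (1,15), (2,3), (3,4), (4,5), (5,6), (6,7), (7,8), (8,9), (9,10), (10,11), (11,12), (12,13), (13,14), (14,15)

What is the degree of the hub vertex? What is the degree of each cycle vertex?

The hub connects to all 15 cycle vertices, so deg(hub) = 15.
Each cycle vertex connects to 2 neighbors on the cycle plus the hub, so deg(cycle vertex) = 3.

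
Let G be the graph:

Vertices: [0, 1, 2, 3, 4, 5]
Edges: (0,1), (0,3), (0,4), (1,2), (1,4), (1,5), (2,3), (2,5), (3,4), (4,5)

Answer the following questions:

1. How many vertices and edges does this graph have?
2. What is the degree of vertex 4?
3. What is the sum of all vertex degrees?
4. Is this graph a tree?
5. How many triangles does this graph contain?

Count: 6 vertices, 10 edges.
Vertex 4 has neighbors [0, 1, 3, 5], degree = 4.
Handshaking lemma: 2 * 10 = 20.
A tree on 6 vertices has 5 edges. This graph has 10 edges (5 extra). Not a tree.
Number of triangles = 4.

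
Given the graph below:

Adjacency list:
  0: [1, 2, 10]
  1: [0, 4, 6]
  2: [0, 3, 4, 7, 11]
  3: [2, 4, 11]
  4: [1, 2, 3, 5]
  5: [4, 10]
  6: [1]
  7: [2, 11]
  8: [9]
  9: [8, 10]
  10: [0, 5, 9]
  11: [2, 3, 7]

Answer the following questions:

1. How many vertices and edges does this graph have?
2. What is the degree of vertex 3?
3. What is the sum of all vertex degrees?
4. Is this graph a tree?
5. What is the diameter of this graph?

Count: 12 vertices, 16 edges.
Vertex 3 has neighbors [2, 4, 11], degree = 3.
Handshaking lemma: 2 * 16 = 32.
A tree on 12 vertices has 11 edges. This graph has 16 edges (5 extra). Not a tree.
Diameter (longest shortest path) = 5.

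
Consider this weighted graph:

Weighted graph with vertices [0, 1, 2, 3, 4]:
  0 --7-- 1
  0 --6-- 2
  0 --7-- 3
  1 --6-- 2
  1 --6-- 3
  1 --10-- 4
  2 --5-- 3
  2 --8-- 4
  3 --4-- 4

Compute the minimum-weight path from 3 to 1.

Using Dijkstra's algorithm from vertex 3:
Shortest path: 3 -> 1
Total weight: 6 = 6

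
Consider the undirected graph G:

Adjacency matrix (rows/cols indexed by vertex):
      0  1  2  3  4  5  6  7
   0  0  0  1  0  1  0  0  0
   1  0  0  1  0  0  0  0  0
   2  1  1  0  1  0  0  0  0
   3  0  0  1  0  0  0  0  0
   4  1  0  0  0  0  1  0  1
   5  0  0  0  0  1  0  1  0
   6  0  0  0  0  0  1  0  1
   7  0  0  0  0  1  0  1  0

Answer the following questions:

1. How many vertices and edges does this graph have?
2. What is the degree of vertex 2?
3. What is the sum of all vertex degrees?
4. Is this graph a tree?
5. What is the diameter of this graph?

Count: 8 vertices, 8 edges.
Vertex 2 has neighbors [0, 1, 3], degree = 3.
Handshaking lemma: 2 * 8 = 16.
A tree on 8 vertices has 7 edges. This graph has 8 edges (1 extra). Not a tree.
Diameter (longest shortest path) = 5.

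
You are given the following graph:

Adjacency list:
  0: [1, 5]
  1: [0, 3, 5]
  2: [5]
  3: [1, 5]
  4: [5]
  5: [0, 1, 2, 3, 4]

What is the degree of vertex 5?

Vertex 5 has neighbors [0, 1, 2, 3, 4], so deg(5) = 5.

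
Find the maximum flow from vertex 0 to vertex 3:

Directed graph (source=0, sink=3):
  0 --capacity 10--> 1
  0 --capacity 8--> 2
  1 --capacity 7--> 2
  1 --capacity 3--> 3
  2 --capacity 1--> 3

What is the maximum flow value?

Computing max flow:
  Flow on (0->1): 4/10
  Flow on (1->2): 1/7
  Flow on (1->3): 3/3
  Flow on (2->3): 1/1
Maximum flow = 4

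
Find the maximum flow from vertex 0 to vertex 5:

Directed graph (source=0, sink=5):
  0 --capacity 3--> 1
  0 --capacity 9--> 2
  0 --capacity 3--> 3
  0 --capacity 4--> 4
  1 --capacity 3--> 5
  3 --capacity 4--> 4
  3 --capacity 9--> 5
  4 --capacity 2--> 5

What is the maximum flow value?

Computing max flow:
  Flow on (0->1): 3/3
  Flow on (0->3): 3/3
  Flow on (0->4): 2/4
  Flow on (1->5): 3/3
  Flow on (3->5): 3/9
  Flow on (4->5): 2/2
Maximum flow = 8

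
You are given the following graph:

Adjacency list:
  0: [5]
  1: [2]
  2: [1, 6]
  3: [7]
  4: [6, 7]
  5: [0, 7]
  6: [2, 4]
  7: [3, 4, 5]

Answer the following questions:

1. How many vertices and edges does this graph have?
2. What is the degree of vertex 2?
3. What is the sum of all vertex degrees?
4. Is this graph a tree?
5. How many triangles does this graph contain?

Count: 8 vertices, 7 edges.
Vertex 2 has neighbors [1, 6], degree = 2.
Handshaking lemma: 2 * 7 = 14.
A graph is a tree iff it is connected and has exactly n-1 edges. This graph is connected (all 8 vertices in one component) and has 8-1 = 7 edges. It is a tree.
Number of triangles = 0.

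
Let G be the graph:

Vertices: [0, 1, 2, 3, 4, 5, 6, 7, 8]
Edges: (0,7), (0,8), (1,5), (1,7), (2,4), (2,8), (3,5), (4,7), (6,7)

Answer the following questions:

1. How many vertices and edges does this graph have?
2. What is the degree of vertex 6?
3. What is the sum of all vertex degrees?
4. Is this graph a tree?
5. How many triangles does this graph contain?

Count: 9 vertices, 9 edges.
Vertex 6 has neighbors [7], degree = 1.
Handshaking lemma: 2 * 9 = 18.
A tree on 9 vertices has 8 edges. This graph has 9 edges (1 extra). Not a tree.
Number of triangles = 0.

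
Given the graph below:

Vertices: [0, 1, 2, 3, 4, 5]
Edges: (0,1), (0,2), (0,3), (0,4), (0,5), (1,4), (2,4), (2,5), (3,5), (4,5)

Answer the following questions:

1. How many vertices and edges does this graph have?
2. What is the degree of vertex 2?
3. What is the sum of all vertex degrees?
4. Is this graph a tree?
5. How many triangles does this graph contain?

Count: 6 vertices, 10 edges.
Vertex 2 has neighbors [0, 4, 5], degree = 3.
Handshaking lemma: 2 * 10 = 20.
A tree on 6 vertices has 5 edges. This graph has 10 edges (5 extra). Not a tree.
Number of triangles = 6.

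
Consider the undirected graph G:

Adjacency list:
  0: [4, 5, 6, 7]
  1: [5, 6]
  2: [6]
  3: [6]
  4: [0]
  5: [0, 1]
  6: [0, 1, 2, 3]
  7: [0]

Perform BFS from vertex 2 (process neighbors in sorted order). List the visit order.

BFS from vertex 2 (neighbors processed in ascending order):
Visit order: 2, 6, 0, 1, 3, 4, 5, 7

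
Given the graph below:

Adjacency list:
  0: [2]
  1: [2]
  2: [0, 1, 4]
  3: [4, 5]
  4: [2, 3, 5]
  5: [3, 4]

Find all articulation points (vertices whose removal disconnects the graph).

An articulation point is a vertex whose removal disconnects the graph.
Articulation points: [2, 4]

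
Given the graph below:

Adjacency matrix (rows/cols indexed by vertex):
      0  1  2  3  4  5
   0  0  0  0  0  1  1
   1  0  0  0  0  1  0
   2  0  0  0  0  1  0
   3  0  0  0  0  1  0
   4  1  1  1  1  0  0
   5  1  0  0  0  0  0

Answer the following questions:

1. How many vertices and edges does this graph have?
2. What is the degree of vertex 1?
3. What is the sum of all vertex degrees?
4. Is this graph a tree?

Count: 6 vertices, 5 edges.
Vertex 1 has neighbors [4], degree = 1.
Handshaking lemma: 2 * 5 = 10.
A graph is a tree iff it is connected and has exactly n-1 edges. This graph is connected (all 6 vertices in one component) and has 6-1 = 5 edges. It is a tree.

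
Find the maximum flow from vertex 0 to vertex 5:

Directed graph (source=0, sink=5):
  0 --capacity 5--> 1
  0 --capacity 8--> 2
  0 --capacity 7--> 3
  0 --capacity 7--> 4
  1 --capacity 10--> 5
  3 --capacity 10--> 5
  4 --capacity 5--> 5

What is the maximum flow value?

Computing max flow:
  Flow on (0->1): 5/5
  Flow on (0->3): 7/7
  Flow on (0->4): 5/7
  Flow on (1->5): 5/10
  Flow on (3->5): 7/10
  Flow on (4->5): 5/5
Maximum flow = 17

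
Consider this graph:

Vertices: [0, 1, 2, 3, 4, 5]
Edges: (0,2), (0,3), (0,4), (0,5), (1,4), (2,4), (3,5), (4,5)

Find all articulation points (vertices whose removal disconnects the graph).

An articulation point is a vertex whose removal disconnects the graph.
Articulation points: [4]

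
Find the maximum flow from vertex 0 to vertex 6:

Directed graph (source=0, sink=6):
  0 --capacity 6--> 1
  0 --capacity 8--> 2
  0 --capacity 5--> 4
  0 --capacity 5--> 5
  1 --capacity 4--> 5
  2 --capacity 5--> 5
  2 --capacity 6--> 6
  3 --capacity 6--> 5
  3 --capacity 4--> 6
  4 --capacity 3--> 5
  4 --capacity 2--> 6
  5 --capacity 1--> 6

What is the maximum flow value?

Computing max flow:
  Flow on (0->1): 1/6
  Flow on (0->2): 6/8
  Flow on (0->4): 2/5
  Flow on (1->5): 1/4
  Flow on (2->6): 6/6
  Flow on (4->6): 2/2
  Flow on (5->6): 1/1
Maximum flow = 9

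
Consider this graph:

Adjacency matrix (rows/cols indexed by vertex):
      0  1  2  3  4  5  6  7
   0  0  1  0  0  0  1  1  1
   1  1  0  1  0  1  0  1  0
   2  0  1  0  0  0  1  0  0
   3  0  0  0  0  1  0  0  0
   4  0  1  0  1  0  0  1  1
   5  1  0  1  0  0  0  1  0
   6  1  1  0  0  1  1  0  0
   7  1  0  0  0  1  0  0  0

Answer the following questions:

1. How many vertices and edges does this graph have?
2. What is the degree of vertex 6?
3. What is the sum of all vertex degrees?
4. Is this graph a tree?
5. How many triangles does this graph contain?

Count: 8 vertices, 12 edges.
Vertex 6 has neighbors [0, 1, 4, 5], degree = 4.
Handshaking lemma: 2 * 12 = 24.
A tree on 8 vertices has 7 edges. This graph has 12 edges (5 extra). Not a tree.
Number of triangles = 3.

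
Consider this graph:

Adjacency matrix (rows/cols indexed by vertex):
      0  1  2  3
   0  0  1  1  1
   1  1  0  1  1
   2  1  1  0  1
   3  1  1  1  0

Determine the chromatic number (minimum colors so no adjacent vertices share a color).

The graph has a maximum clique of size 4 (lower bound on chromatic number).
A valid 4-coloring: {0: 0, 1: 1, 2: 2, 3: 3}.
Chromatic number = 4.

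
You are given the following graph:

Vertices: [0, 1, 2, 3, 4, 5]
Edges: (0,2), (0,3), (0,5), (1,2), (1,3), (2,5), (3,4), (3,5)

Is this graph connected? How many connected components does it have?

Checking connectivity: the graph has 1 connected component(s).
All vertices are reachable from each other. The graph IS connected.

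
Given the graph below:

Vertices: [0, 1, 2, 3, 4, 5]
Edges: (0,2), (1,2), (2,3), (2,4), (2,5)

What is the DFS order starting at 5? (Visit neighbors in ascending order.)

DFS from vertex 5 (neighbors processed in ascending order):
Visit order: 5, 2, 0, 1, 3, 4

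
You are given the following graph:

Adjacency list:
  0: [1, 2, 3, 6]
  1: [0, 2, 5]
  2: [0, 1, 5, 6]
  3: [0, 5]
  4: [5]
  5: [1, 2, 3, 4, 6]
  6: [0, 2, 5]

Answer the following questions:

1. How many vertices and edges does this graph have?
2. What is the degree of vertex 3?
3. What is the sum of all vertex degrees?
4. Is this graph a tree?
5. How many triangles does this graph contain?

Count: 7 vertices, 11 edges.
Vertex 3 has neighbors [0, 5], degree = 2.
Handshaking lemma: 2 * 11 = 22.
A tree on 7 vertices has 6 edges. This graph has 11 edges (5 extra). Not a tree.
Number of triangles = 4.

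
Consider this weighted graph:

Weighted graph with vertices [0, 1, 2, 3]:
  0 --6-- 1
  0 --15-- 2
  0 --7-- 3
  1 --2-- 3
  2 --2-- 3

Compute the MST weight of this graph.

Applying Kruskal's algorithm (sort edges by weight, add if no cycle):
  Add (1,3) w=2
  Add (2,3) w=2
  Add (0,1) w=6
  Skip (0,3) w=7 (creates cycle)
  Skip (0,2) w=15 (creates cycle)
MST weight = 10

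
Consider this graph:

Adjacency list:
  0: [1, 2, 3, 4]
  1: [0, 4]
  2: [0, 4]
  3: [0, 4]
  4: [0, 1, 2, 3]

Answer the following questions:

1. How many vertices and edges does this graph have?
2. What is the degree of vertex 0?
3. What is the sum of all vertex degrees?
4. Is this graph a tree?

Count: 5 vertices, 7 edges.
Vertex 0 has neighbors [1, 2, 3, 4], degree = 4.
Handshaking lemma: 2 * 7 = 14.
A tree on 5 vertices has 4 edges. This graph has 7 edges (3 extra). Not a tree.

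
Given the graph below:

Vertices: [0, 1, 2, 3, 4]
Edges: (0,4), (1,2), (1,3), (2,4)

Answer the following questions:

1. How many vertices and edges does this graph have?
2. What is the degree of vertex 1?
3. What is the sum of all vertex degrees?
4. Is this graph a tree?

Count: 5 vertices, 4 edges.
Vertex 1 has neighbors [2, 3], degree = 2.
Handshaking lemma: 2 * 4 = 8.
A graph is a tree iff it is connected and has exactly n-1 edges. This graph is connected (all 5 vertices in one component) and has 5-1 = 4 edges. It is a tree.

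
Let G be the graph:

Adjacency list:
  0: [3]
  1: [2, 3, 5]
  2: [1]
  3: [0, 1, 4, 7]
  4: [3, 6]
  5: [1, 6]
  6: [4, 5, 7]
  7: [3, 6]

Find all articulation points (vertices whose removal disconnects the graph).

An articulation point is a vertex whose removal disconnects the graph.
Articulation points: [1, 3]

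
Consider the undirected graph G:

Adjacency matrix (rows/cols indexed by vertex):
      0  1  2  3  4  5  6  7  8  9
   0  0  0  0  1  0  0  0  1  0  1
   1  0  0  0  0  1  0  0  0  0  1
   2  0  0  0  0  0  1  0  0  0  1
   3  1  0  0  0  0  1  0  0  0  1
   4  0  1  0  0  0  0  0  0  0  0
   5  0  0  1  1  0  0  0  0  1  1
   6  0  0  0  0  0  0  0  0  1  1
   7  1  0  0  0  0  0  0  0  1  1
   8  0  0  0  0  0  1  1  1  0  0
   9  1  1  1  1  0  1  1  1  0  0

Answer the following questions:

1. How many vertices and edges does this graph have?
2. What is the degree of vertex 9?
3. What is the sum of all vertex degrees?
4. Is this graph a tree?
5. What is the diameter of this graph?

Count: 10 vertices, 15 edges.
Vertex 9 has neighbors [0, 1, 2, 3, 5, 6, 7], degree = 7.
Handshaking lemma: 2 * 15 = 30.
A tree on 10 vertices has 9 edges. This graph has 15 edges (6 extra). Not a tree.
Diameter (longest shortest path) = 4.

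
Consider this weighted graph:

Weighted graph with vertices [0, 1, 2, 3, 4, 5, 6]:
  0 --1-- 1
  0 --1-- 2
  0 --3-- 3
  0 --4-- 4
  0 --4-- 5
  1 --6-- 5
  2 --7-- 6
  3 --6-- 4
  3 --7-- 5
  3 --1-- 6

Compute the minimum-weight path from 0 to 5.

Using Dijkstra's algorithm from vertex 0:
Shortest path: 0 -> 5
Total weight: 4 = 4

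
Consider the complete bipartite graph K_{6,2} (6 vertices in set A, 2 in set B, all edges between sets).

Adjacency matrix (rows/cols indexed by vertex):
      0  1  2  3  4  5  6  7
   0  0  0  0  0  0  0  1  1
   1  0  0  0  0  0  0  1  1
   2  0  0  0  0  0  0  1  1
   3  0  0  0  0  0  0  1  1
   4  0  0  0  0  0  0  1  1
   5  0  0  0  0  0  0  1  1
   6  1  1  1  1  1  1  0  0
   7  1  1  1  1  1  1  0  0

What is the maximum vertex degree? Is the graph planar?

Set-A vertices have degree 2; set-B vertices have degree 6. Maximum degree = max(6,2) = 6.
min(6,2) <= 2, so K_{6,2} avoids a K_{3,3} subdivision and is planar.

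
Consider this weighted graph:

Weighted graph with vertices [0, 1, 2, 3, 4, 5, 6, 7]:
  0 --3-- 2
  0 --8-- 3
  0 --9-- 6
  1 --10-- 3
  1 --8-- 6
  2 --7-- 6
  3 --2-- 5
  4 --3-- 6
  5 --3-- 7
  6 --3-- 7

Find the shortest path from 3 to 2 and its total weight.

Using Dijkstra's algorithm from vertex 3:
Shortest path: 3 -> 0 -> 2
Total weight: 8 + 3 = 11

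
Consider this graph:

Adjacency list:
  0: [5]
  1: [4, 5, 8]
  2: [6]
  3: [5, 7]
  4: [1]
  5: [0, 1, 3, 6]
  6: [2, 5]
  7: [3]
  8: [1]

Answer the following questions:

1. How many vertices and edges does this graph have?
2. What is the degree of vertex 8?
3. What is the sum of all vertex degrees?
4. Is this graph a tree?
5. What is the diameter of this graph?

Count: 9 vertices, 8 edges.
Vertex 8 has neighbors [1], degree = 1.
Handshaking lemma: 2 * 8 = 16.
A graph is a tree iff it is connected and has exactly n-1 edges. This graph is connected (all 9 vertices in one component) and has 9-1 = 8 edges. It is a tree.
Diameter (longest shortest path) = 4.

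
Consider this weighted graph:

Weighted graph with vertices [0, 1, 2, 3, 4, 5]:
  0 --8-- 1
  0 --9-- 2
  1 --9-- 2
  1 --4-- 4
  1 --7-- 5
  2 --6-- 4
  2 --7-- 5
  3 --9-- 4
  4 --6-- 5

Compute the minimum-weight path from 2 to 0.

Using Dijkstra's algorithm from vertex 2:
Shortest path: 2 -> 0
Total weight: 9 = 9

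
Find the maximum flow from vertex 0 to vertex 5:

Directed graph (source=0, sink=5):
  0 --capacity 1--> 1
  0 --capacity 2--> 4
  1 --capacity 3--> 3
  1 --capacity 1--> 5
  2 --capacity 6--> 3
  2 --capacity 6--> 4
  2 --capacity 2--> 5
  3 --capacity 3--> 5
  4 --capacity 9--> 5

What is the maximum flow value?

Computing max flow:
  Flow on (0->1): 1/1
  Flow on (0->4): 2/2
  Flow on (1->5): 1/1
  Flow on (4->5): 2/9
Maximum flow = 3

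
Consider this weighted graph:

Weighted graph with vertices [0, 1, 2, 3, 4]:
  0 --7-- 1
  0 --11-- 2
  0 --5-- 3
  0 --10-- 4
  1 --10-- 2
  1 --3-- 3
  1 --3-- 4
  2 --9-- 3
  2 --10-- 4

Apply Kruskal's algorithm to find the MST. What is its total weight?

Applying Kruskal's algorithm (sort edges by weight, add if no cycle):
  Add (1,4) w=3
  Add (1,3) w=3
  Add (0,3) w=5
  Skip (0,1) w=7 (creates cycle)
  Add (2,3) w=9
  Skip (0,4) w=10 (creates cycle)
  Skip (1,2) w=10 (creates cycle)
  Skip (2,4) w=10 (creates cycle)
  Skip (0,2) w=11 (creates cycle)
MST weight = 20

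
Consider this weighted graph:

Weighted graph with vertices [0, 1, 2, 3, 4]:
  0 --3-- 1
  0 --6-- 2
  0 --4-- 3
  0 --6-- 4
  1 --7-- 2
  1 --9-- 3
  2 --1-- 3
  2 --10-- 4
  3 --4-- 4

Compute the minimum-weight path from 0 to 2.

Using Dijkstra's algorithm from vertex 0:
Shortest path: 0 -> 3 -> 2
Total weight: 4 + 1 = 5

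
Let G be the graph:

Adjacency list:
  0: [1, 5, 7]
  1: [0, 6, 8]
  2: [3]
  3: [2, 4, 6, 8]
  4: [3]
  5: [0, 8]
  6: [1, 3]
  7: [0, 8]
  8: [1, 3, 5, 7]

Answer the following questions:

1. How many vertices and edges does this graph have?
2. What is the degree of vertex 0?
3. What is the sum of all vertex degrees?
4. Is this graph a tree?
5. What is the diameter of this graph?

Count: 9 vertices, 11 edges.
Vertex 0 has neighbors [1, 5, 7], degree = 3.
Handshaking lemma: 2 * 11 = 22.
A tree on 9 vertices has 8 edges. This graph has 11 edges (3 extra). Not a tree.
Diameter (longest shortest path) = 4.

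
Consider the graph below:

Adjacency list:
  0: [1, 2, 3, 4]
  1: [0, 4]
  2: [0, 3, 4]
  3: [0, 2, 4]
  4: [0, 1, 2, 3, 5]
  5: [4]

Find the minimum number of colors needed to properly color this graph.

The graph has a maximum clique of size 4 (lower bound on chromatic number).
A valid 4-coloring: {0: 1, 1: 2, 2: 2, 3: 3, 4: 0, 5: 1}.
Chromatic number = 4.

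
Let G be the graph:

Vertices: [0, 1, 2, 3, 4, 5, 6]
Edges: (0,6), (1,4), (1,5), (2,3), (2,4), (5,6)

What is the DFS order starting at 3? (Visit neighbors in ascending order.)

DFS from vertex 3 (neighbors processed in ascending order):
Visit order: 3, 2, 4, 1, 5, 6, 0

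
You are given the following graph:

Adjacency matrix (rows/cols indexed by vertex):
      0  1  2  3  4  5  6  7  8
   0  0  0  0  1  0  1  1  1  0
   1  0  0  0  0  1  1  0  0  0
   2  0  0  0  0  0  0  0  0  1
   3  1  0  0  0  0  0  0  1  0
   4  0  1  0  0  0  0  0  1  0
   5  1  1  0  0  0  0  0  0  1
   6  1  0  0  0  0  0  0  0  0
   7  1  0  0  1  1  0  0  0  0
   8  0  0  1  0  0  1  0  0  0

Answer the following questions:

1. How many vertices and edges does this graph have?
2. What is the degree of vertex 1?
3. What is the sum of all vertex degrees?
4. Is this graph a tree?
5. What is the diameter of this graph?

Count: 9 vertices, 10 edges.
Vertex 1 has neighbors [4, 5], degree = 2.
Handshaking lemma: 2 * 10 = 20.
A tree on 9 vertices has 8 edges. This graph has 10 edges (2 extra). Not a tree.
Diameter (longest shortest path) = 4.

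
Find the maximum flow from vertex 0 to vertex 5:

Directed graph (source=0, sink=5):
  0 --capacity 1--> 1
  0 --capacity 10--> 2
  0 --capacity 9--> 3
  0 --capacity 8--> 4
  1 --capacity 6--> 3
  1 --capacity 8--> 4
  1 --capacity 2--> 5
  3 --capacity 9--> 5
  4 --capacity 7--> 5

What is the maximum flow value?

Computing max flow:
  Flow on (0->1): 1/1
  Flow on (0->3): 9/9
  Flow on (0->4): 7/8
  Flow on (1->5): 1/2
  Flow on (3->5): 9/9
  Flow on (4->5): 7/7
Maximum flow = 17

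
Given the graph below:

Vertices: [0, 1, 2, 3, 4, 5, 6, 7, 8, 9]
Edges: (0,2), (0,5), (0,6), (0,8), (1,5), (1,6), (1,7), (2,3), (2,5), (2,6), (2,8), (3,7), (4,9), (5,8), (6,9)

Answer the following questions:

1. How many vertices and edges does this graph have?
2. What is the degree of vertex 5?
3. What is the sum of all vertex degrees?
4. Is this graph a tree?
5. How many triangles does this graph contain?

Count: 10 vertices, 15 edges.
Vertex 5 has neighbors [0, 1, 2, 8], degree = 4.
Handshaking lemma: 2 * 15 = 30.
A tree on 10 vertices has 9 edges. This graph has 15 edges (6 extra). Not a tree.
Number of triangles = 5.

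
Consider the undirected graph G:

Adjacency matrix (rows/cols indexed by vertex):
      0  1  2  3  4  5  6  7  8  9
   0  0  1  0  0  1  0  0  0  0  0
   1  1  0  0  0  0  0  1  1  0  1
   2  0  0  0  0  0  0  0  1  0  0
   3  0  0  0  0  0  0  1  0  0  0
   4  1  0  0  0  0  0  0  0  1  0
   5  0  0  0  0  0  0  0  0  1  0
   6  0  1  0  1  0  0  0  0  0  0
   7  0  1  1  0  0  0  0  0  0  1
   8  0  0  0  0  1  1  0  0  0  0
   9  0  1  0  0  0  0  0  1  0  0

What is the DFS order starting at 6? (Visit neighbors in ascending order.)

DFS from vertex 6 (neighbors processed in ascending order):
Visit order: 6, 1, 0, 4, 8, 5, 7, 2, 9, 3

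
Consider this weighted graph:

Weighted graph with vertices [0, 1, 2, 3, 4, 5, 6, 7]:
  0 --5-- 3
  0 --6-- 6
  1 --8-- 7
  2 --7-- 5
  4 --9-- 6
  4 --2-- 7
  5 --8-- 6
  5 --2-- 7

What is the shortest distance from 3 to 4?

Using Dijkstra's algorithm from vertex 3:
Shortest path: 3 -> 0 -> 6 -> 4
Total weight: 5 + 6 + 9 = 20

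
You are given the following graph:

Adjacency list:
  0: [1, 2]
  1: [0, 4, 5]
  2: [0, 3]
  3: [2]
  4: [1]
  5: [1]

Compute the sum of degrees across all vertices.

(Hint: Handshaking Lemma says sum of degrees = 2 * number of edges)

Count edges: 5 edges.
By Handshaking Lemma: sum of degrees = 2 * 5 = 10.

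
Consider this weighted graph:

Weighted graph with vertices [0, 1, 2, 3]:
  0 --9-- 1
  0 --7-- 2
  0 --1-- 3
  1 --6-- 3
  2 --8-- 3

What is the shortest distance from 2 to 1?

Using Dijkstra's algorithm from vertex 2:
Shortest path: 2 -> 3 -> 1
Total weight: 8 + 6 = 14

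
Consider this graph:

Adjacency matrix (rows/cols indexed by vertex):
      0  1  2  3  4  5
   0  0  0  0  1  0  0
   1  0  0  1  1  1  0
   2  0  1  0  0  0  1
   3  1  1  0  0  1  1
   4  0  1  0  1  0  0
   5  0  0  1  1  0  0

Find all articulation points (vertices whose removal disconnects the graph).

An articulation point is a vertex whose removal disconnects the graph.
Articulation points: [3]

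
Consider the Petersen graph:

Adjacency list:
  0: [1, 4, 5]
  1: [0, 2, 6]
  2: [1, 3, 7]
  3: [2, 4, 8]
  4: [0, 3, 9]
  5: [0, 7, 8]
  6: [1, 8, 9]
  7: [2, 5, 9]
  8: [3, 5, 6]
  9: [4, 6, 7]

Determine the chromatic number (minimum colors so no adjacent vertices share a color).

The Petersen graph contains odd cycles (e.g. the outer 5-cycle), so chi >= 3.
A proper 3-coloring exists (it is a well-known 3-chromatic graph).
Chromatic number = 3.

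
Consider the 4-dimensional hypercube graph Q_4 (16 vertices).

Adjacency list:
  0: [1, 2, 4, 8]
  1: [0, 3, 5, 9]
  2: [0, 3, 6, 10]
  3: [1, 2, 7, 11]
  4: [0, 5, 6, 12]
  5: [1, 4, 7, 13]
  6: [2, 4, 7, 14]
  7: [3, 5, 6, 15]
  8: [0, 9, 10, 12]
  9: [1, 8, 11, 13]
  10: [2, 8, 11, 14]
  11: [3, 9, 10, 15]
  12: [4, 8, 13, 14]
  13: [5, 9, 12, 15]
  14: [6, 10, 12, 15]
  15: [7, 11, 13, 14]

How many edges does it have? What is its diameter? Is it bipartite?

The 4-dimensional hypercube Q_4 has 16 vertices and each vertex has degree 4.
Total edges = 16 * 4 / 2 = 32.
Diameter = 4 (max Hamming distance between binary labels).
Hypercubes are bipartite (partition by parity of binary representation).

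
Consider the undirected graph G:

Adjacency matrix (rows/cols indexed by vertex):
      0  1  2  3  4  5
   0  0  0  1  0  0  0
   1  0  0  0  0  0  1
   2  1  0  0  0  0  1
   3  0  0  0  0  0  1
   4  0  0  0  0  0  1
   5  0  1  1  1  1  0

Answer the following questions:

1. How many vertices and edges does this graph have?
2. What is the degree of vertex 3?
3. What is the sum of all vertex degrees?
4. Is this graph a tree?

Count: 6 vertices, 5 edges.
Vertex 3 has neighbors [5], degree = 1.
Handshaking lemma: 2 * 5 = 10.
A graph is a tree iff it is connected and has exactly n-1 edges. This graph is connected (all 6 vertices in one component) and has 6-1 = 5 edges. It is a tree.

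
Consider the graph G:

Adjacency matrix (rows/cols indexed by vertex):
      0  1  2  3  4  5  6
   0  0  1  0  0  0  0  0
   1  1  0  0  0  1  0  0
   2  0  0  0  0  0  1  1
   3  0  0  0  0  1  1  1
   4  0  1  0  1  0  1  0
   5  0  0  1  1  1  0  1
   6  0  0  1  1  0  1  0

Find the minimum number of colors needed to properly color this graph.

The graph has a maximum clique of size 3 (lower bound on chromatic number).
A valid 3-coloring: {0: 1, 1: 0, 2: 1, 3: 1, 4: 2, 5: 0, 6: 2}.
Chromatic number = 3.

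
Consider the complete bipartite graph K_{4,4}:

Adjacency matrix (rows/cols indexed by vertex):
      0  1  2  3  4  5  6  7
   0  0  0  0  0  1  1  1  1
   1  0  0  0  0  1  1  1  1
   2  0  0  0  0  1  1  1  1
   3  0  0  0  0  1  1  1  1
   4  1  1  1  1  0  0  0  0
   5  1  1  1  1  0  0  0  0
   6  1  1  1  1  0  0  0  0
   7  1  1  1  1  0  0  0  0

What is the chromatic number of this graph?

K_{4,4} is bipartite: vertices split into two independent sets of size 4 and 4.
Color one set 0, the other 1. No adjacent vertices share a color.
Chromatic number = 2.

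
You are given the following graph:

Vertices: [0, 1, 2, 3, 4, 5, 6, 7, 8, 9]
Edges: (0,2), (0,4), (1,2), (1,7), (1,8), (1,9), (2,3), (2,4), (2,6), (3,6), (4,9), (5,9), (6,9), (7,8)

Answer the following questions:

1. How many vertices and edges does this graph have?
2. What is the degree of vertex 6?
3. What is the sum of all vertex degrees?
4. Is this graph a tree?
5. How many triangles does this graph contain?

Count: 10 vertices, 14 edges.
Vertex 6 has neighbors [2, 3, 9], degree = 3.
Handshaking lemma: 2 * 14 = 28.
A tree on 10 vertices has 9 edges. This graph has 14 edges (5 extra). Not a tree.
Number of triangles = 3.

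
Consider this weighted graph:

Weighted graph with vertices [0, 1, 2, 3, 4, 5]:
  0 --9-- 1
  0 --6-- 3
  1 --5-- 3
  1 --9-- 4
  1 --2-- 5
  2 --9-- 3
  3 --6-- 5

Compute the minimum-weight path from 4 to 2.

Using Dijkstra's algorithm from vertex 4:
Shortest path: 4 -> 1 -> 3 -> 2
Total weight: 9 + 5 + 9 = 23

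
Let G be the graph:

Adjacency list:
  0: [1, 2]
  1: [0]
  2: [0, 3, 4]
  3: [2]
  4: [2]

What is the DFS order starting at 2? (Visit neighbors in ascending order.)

DFS from vertex 2 (neighbors processed in ascending order):
Visit order: 2, 0, 1, 3, 4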